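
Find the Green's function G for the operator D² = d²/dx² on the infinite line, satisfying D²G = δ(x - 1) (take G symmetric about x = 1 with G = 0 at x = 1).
\frac{|x - 1|}{2}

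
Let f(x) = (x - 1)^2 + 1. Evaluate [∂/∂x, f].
2 x - 2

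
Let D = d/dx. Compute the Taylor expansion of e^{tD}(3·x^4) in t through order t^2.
3 x^{2} \left(6 t^{2} + 4 t x + x^{2}\right)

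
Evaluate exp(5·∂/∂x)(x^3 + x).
x^{3} + 15 x^{2} + 76 x + 130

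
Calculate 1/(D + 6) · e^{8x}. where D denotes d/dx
\frac{e^{8 x}}{14}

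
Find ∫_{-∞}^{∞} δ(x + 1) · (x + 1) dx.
0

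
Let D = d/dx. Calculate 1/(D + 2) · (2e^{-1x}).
2 e^{- x}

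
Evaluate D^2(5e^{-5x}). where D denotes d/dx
125 e^{- 5 x}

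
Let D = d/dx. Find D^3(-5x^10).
- 3600 x^{7}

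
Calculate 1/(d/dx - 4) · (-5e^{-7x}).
\frac{5 e^{- 7 x}}{11}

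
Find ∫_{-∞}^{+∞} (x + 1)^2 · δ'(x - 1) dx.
-4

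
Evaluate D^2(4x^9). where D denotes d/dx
288 x^{7}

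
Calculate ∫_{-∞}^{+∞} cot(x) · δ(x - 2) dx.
\cot{\left(2 \right)}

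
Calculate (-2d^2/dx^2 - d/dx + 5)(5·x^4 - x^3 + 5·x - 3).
25 x^{4} - 25 x^{3} - 117 x^{2} + 37 x - 20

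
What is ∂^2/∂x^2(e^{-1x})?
e^{- x}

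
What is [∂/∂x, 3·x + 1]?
3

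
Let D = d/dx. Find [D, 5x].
5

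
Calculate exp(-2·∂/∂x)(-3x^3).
- 3 x^{3} + 18 x^{2} - 36 x + 24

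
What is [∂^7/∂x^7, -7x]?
-49\frac{d^{6}}{dx^{6}}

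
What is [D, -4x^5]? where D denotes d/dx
- 20 x^{4}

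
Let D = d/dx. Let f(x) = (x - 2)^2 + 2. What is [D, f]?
2 x - 4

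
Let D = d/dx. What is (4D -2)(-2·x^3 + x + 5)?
4 x^{3} - 24 x^{2} - 2 x - 6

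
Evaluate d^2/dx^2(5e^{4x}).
80 e^{4 x}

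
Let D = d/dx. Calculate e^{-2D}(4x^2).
4 x^{2} - 16 x + 16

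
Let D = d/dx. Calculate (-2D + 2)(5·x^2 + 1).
10 x^{2} - 20 x + 2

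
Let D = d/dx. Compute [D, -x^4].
- 4 x^{3}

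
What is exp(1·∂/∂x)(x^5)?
x^{5} + 5 x^{4} + 10 x^{3} + 10 x^{2} + 5 x + 1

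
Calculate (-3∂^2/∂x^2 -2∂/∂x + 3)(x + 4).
3 x + 10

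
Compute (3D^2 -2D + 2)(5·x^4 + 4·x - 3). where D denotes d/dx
10 x^{4} - 40 x^{3} + 180 x^{2} + 8 x - 14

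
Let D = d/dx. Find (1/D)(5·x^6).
\frac{5 x^{7}}{7}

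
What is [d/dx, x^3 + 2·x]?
3 x^{2} + 2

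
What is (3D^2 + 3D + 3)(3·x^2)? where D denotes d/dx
9 x^{2} + 18 x + 18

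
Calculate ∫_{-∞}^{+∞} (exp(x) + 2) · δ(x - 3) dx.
2 + e^{3}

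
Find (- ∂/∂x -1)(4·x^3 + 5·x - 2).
- 4 x^{3} - 12 x^{2} - 5 x - 3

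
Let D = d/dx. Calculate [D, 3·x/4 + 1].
\frac{3}{4}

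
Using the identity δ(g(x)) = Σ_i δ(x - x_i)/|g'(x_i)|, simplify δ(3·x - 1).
\frac{\delta(x - 1/3)}{3}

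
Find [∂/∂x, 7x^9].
63 x^{8}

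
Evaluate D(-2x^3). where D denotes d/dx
- 6 x^{2}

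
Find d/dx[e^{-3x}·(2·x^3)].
6 x^{2} \left(1 - x\right) e^{- 3 x}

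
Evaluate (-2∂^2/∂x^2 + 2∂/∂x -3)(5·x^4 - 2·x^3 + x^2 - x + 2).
- 15 x^{4} + 46 x^{3} - 135 x^{2} + 31 x - 12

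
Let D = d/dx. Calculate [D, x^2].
2 x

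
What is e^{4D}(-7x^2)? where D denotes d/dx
- 7 x^{2} - 56 x - 112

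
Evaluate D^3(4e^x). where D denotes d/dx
4 e^{x}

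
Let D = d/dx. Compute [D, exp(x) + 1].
e^{x}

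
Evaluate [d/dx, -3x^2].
- 6 x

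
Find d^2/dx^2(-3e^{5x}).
- 75 e^{5 x}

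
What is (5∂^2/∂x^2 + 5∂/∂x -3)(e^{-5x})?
97 e^{- 5 x}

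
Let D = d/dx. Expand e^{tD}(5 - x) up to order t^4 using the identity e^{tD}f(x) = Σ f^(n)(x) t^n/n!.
- t - x + 5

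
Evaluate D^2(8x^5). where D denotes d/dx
160 x^{3}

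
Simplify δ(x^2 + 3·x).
\frac{\delta(x + 3) + \delta(x)}{3}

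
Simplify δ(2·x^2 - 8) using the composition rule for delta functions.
\frac{\delta(x - 2) + \delta(x + 2)}{8}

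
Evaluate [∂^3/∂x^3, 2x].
6\frac{d^{2}}{dx^{2}}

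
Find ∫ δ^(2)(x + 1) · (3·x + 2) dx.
0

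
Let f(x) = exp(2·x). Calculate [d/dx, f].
2 e^{2 x}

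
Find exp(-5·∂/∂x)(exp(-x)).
e^{5 - x}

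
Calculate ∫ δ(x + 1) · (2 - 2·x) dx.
4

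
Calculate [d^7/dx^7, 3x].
21\frac{d^{6}}{dx^{6}}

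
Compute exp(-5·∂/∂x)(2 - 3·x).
17 - 3 x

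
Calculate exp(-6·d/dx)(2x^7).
2 x^{7} - 84 x^{6} + 1512 x^{5} - 15120 x^{4} + 90720 x^{3} - 326592 x^{2} + 653184 x - 559872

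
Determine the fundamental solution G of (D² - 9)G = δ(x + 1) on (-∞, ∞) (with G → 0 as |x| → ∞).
-\frac{e^{-3|x + 1|}}{6}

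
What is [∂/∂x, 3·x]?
3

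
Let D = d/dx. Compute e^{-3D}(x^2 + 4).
x^{2} - 6 x + 13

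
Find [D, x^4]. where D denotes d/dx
4 x^{3}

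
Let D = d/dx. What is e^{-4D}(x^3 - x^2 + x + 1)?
x^{3} - 13 x^{2} + 57 x - 83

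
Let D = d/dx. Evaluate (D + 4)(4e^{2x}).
24 e^{2 x}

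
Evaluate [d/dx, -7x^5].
- 35 x^{4}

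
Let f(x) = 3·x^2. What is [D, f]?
6 x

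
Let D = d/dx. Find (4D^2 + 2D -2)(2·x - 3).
10 - 4 x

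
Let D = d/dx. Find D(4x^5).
20 x^{4}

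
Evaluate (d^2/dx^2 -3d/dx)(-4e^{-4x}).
- 112 e^{- 4 x}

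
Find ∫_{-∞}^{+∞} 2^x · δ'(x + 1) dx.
- \frac{\log{\left(2 \right)}}{2}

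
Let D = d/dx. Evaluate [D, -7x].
-7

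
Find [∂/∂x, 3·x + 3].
3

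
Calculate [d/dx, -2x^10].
- 20 x^{9}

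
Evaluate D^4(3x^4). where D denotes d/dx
72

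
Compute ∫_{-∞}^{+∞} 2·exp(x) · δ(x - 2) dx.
2 e^{2}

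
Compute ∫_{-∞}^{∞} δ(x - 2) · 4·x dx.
8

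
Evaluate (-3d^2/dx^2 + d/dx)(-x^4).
4 x^{2} \left(9 - x\right)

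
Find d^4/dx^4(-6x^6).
- 2160 x^{2}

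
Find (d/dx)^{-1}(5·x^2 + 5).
\frac{5 x^{3}}{3} + 5 x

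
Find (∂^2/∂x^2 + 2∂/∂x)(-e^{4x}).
- 24 e^{4 x}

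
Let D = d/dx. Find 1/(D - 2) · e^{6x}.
\frac{e^{6 x}}{4}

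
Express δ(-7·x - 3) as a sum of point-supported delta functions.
\frac{\delta(x + 3/7)}{7}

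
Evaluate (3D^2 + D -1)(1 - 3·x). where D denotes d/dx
3 x - 4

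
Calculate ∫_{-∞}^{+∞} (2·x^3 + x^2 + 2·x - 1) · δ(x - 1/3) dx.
- \frac{4}{27}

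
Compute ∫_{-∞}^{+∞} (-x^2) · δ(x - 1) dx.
-1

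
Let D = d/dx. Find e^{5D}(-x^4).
- x^{4} - 20 x^{3} - 150 x^{2} - 500 x - 625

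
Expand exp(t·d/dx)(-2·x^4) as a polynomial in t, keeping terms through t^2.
2 x^{2} \left(- 6 t^{2} - 4 t x - x^{2}\right)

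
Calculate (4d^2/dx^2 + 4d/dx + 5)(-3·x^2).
- 15 x^{2} - 24 x - 24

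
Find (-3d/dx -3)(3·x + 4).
- 9 x - 21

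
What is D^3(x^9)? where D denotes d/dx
504 x^{6}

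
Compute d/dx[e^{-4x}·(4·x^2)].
8 x \left(1 - 2 x\right) e^{- 4 x}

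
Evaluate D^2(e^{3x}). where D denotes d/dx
9 e^{3 x}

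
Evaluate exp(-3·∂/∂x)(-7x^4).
- 7 x^{4} + 84 x^{3} - 378 x^{2} + 756 x - 567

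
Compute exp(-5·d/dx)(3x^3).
3 x^{3} - 45 x^{2} + 225 x - 375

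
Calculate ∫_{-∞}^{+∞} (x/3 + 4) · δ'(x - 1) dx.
- \frac{1}{3}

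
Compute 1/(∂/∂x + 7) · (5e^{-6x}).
5 e^{- 6 x}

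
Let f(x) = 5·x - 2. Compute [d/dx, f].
5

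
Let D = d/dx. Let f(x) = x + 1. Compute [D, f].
1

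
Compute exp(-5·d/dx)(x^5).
x^{5} - 25 x^{4} + 250 x^{3} - 1250 x^{2} + 3125 x - 3125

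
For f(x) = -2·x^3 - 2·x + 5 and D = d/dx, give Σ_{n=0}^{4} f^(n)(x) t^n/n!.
- 2 t^{3} - 6 t^{2} x - 2 t \left(3 x^{2} + 1\right) - 2 x^{3} - 2 x + 5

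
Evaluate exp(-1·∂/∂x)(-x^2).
- x^{2} + 2 x - 1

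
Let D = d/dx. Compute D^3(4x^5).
240 x^{2}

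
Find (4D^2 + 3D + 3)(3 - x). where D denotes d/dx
6 - 3 x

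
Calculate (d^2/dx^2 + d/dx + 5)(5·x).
25 x + 5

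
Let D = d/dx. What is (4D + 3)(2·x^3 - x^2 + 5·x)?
6 x^{3} + 21 x^{2} + 7 x + 20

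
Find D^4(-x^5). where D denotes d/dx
- 120 x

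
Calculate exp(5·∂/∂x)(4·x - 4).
4 x + 16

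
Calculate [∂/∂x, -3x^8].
- 24 x^{7}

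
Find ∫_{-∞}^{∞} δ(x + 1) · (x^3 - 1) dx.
-2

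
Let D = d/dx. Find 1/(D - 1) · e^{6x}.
\frac{e^{6 x}}{5}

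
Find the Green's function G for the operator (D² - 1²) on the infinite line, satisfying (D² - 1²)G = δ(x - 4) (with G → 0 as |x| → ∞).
-\frac{e^{-|x - 4|}}{2}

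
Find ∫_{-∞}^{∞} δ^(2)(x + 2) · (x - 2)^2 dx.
2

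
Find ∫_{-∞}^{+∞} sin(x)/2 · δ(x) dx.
0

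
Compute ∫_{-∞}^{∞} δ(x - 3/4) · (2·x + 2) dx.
\frac{7}{2}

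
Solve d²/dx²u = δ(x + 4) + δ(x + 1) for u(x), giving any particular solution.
\frac{|x + 4|}{2} + \frac{|x + 1|}{2}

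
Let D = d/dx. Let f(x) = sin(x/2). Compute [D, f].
\frac{\cos{\left(\frac{x}{2} \right)}}{2}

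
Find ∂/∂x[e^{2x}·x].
\left(2 x + 1\right) e^{2 x}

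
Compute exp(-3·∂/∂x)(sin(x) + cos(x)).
\sqrt{2} \cos{\left(- x + \frac{\pi}{4} + 3 \right)}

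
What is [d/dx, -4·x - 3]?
-4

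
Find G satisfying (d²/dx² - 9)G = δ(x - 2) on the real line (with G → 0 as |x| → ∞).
-\frac{e^{-3|x - 2|}}{6}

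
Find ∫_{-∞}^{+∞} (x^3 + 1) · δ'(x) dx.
0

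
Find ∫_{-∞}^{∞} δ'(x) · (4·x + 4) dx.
-4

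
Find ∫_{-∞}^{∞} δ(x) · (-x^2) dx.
0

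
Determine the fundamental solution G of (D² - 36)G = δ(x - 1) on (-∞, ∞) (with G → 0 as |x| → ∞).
-\frac{e^{-6|x - 1|}}{12}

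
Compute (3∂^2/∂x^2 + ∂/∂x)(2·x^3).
6 x \left(x + 6\right)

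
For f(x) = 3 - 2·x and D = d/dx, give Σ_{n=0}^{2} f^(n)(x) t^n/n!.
- 2 t - 2 x + 3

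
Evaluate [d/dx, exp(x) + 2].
e^{x}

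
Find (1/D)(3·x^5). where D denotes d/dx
\frac{x^{6}}{2}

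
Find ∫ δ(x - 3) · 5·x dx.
15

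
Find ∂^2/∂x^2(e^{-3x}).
9 e^{- 3 x}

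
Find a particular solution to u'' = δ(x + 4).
\frac{|x + 4|}{2}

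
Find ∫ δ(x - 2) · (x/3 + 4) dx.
\frac{14}{3}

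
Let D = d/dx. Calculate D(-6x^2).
- 12 x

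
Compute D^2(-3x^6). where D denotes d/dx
- 90 x^{4}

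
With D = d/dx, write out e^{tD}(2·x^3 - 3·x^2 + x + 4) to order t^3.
2 t^{3} + t^{2} \left(6 x - 3\right) + t \left(6 x^{2} - 6 x + 1\right) + 2 x^{3} - 3 x^{2} + x + 4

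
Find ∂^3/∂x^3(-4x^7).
- 840 x^{4}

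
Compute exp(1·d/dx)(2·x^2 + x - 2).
2 x^{2} + 5 x + 1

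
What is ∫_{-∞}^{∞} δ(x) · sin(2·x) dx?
0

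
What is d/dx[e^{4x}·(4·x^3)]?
x^{2} \left(16 x + 12\right) e^{4 x}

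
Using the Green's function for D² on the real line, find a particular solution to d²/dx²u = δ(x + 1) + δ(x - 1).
\frac{|x + 1|}{2} + \frac{|x - 1|}{2}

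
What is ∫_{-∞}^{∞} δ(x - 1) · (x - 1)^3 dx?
0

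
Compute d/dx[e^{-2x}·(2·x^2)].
4 x \left(1 - x\right) e^{- 2 x}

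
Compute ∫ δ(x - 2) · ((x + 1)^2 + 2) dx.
11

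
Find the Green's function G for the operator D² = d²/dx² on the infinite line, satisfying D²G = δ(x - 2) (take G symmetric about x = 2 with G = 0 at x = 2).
\frac{|x - 2|}{2}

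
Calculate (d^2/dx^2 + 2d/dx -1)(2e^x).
4 e^{x}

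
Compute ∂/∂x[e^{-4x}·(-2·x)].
2 \left(4 x - 1\right) e^{- 4 x}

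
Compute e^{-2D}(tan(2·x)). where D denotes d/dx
\tan{\left(2 x - 4 \right)}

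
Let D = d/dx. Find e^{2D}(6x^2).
6 x^{2} + 24 x + 24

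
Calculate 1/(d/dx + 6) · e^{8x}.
\frac{e^{8 x}}{14}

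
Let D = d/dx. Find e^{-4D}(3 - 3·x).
15 - 3 x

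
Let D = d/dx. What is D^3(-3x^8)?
- 1008 x^{5}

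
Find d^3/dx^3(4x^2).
0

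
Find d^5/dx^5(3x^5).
360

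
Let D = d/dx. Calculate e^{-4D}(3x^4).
3 x^{4} - 48 x^{3} + 288 x^{2} - 768 x + 768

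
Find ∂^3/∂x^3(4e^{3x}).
108 e^{3 x}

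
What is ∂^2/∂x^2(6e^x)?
6 e^{x}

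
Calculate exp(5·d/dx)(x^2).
x^{2} + 10 x + 25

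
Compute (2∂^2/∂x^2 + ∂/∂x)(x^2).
2 x + 4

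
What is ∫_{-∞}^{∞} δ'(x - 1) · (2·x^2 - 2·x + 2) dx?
-2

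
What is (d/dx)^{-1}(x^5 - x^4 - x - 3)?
\frac{x^{6}}{6} - \frac{x^{5}}{5} - \frac{x^{2}}{2} - 3 x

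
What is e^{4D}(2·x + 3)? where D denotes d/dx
2 x + 11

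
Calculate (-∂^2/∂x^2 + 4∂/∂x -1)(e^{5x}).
- 6 e^{5 x}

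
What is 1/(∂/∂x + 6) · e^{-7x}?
- e^{- 7 x}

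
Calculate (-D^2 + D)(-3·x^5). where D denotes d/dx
15 x^{3} \left(4 - x\right)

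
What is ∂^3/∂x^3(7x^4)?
168 x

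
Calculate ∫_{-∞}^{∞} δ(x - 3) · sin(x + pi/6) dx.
\sin{\left(\frac{\pi}{6} + 3 \right)}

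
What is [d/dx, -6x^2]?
- 12 x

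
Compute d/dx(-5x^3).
- 15 x^{2}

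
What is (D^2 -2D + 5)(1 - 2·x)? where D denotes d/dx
9 - 10 x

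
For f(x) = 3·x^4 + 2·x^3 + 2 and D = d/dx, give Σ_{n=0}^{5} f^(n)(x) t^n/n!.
3 t^{4} + t^{3} \left(12 x + 2\right) + 6 t^{2} x \left(3 x + 1\right) + 6 t x^{2} \left(2 x + 1\right) + 3 x^{4} + 2 x^{3} + 2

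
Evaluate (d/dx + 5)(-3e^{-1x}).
- 12 e^{- x}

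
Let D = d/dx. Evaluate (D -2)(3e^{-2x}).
- 12 e^{- 2 x}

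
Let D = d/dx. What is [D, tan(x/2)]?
\frac{1}{\cos{\left(x \right)} + 1}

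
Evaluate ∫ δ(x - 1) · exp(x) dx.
e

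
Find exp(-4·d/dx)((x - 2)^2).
x^{2} - 12 x + 36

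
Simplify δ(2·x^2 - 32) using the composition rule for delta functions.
\frac{\delta(x - 4) + \delta(x + 4)}{16}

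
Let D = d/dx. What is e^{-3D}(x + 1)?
x - 2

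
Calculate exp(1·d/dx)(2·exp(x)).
2 e^{x + 1}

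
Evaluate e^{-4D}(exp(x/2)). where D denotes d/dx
e^{\frac{x}{2} - 2}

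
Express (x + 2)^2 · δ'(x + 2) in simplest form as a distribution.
0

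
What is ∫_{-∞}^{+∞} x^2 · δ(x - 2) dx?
4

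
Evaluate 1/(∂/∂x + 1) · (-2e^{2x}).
- \frac{2 e^{2 x}}{3}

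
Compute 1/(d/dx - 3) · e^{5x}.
\frac{e^{5 x}}{2}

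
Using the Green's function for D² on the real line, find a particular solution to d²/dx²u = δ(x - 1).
\frac{|x - 1|}{2}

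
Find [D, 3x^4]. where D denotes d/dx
12 x^{3}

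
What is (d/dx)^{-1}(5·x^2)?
\frac{5 x^{3}}{3}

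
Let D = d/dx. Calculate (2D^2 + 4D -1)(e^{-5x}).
29 e^{- 5 x}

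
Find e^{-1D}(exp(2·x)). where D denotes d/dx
e^{2 x - 2}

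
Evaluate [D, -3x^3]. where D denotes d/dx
- 9 x^{2}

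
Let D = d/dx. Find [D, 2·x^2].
4 x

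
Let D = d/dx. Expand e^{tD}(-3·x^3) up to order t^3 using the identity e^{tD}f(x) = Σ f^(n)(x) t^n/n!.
- 3 t^{3} - 9 t^{2} x - 9 t x^{2} - 3 x^{3}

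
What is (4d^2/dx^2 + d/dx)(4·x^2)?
8 x + 32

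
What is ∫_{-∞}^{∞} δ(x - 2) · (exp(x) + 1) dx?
1 + e^{2}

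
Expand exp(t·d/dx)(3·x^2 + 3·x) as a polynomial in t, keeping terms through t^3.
3 t^{2} + 3 t \left(2 x + 1\right) + 3 x^{2} + 3 x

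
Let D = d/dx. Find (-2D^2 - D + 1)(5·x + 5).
5 x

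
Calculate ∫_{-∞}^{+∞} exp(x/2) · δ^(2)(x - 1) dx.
\frac{e^{\frac{1}{2}}}{4}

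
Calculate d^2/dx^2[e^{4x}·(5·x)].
\left(80 x + 40\right) e^{4 x}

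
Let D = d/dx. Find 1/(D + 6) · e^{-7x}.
- e^{- 7 x}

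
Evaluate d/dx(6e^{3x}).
18 e^{3 x}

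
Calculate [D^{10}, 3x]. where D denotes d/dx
30D^{9}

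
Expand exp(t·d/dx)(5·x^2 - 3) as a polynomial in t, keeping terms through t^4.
5 t^{2} + 10 t x + 5 x^{2} - 3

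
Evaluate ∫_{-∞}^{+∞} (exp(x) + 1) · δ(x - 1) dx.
1 + e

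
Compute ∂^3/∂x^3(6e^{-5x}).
- 750 e^{- 5 x}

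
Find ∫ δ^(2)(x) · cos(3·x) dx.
-9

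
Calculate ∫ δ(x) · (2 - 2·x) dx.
2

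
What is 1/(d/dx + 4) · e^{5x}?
\frac{e^{5 x}}{9}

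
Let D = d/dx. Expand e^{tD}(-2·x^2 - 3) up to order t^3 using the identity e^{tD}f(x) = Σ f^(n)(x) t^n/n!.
- 2 t^{2} - 4 t x - 2 x^{2} - 3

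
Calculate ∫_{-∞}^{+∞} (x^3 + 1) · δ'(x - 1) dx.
-3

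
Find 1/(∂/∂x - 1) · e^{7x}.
\frac{e^{7 x}}{6}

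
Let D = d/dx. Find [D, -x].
-1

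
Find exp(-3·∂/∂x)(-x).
3 - x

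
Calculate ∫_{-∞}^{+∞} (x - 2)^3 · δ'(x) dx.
-12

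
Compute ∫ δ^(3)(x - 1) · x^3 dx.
-6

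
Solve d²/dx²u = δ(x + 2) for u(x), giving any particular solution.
\frac{|x + 2|}{2}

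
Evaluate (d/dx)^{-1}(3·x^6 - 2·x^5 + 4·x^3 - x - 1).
\frac{3 x^{7}}{7} - \frac{x^{6}}{3} + x^{4} - \frac{x^{2}}{2} - x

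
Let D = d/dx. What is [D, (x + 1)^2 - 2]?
2 x + 2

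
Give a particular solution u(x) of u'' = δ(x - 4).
\frac{|x - 4|}{2}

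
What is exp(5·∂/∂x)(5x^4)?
5 x^{4} + 100 x^{3} + 750 x^{2} + 2500 x + 3125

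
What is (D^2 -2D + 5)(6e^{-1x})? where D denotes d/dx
48 e^{- x}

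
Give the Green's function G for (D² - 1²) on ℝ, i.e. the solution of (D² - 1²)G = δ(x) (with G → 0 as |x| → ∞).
-\frac{e^{-|x|}}{2}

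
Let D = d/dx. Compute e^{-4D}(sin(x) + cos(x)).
\sqrt{2} \cos{\left(- x + \frac{\pi}{4} + 4 \right)}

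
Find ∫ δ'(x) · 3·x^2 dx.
0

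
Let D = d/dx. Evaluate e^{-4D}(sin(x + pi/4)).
\sin{\left(x - 4 + \frac{\pi}{4} \right)}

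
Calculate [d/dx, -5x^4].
- 20 x^{3}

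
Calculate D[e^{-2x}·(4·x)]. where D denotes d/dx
4 \left(1 - 2 x\right) e^{- 2 x}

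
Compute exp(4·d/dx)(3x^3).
3 x^{3} + 36 x^{2} + 144 x + 192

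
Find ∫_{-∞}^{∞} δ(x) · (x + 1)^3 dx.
1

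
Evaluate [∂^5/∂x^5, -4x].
-20\frac{d^{4}}{dx^{4}}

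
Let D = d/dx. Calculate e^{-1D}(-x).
1 - x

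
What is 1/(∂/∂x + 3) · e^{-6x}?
- \frac{e^{- 6 x}}{3}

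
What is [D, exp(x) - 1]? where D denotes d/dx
e^{x}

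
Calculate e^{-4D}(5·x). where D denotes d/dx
5 x - 20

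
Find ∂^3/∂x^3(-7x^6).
- 840 x^{3}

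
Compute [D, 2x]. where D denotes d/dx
2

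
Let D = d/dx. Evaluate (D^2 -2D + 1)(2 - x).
4 - x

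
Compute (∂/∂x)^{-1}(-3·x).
- \frac{3 x^{2}}{2}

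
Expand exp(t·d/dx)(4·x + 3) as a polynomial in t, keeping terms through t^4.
4 t + 4 x + 3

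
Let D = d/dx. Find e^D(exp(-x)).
e^{- x - 1}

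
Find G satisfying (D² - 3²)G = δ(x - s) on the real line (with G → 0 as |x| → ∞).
-\frac{e^{-3|x-s|}}{6}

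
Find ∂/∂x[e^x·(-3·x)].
3 \left(- x - 1\right) e^{x}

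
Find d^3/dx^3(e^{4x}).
64 e^{4 x}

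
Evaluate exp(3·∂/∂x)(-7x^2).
- 7 x^{2} - 42 x - 63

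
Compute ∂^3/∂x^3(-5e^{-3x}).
135 e^{- 3 x}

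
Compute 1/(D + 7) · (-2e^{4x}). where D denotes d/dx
- \frac{2 e^{4 x}}{11}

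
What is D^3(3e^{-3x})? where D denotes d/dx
- 81 e^{- 3 x}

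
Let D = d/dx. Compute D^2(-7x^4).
- 84 x^{2}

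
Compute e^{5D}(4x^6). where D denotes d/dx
4 x^{6} + 120 x^{5} + 1500 x^{4} + 10000 x^{3} + 37500 x^{2} + 75000 x + 62500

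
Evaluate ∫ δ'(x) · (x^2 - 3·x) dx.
3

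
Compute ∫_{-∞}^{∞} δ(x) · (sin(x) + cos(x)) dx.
1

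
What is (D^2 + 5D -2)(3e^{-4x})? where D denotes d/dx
- 18 e^{- 4 x}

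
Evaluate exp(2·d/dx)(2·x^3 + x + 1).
2 x^{3} + 12 x^{2} + 25 x + 19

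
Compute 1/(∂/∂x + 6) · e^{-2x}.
\frac{e^{- 2 x}}{4}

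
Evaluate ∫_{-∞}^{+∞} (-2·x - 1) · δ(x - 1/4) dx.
- \frac{3}{2}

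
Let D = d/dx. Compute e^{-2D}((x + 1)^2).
x^{2} - 2 x + 1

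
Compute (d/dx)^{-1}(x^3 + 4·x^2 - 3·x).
\frac{x^{4}}{4} + \frac{4 x^{3}}{3} - \frac{3 x^{2}}{2}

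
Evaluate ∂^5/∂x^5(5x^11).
277200 x^{6}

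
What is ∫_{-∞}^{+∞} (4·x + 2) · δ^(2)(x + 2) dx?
0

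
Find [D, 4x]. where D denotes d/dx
4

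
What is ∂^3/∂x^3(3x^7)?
630 x^{4}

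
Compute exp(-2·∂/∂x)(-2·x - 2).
2 - 2 x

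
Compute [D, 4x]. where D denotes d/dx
4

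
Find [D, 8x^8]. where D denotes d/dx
64 x^{7}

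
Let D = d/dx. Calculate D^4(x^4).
24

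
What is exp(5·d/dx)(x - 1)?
x + 4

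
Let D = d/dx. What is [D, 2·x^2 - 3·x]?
4 x - 3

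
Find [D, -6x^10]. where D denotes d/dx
- 60 x^{9}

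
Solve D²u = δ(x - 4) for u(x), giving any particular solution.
\frac{|x - 4|}{2}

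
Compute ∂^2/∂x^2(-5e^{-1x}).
- 5 e^{- x}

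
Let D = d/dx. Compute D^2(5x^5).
100 x^{3}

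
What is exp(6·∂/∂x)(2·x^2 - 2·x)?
2 x^{2} + 22 x + 60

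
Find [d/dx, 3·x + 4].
3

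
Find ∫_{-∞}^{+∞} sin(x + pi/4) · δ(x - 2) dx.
\sin{\left(\frac{\pi}{4} + 2 \right)}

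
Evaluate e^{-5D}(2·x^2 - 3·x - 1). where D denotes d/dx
2 x^{2} - 23 x + 64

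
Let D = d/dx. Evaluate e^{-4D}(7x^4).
7 x^{4} - 112 x^{3} + 672 x^{2} - 1792 x + 1792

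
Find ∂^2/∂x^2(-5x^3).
- 30 x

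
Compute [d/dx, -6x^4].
- 24 x^{3}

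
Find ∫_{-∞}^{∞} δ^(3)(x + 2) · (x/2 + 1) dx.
0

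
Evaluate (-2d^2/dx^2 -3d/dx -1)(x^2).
- x^{2} - 6 x - 4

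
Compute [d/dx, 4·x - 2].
4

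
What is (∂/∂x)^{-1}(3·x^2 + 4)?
x^{3} + 4 x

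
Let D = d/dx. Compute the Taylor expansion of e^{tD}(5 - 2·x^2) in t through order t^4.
- 2 t^{2} - 4 t x - 2 x^{2} + 5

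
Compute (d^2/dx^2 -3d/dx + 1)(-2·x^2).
- 2 x^{2} + 12 x - 4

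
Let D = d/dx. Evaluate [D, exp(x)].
e^{x}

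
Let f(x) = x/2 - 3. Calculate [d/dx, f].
\frac{1}{2}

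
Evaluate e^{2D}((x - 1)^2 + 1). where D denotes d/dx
x^{2} + 2 x + 2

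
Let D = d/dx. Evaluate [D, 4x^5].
20 x^{4}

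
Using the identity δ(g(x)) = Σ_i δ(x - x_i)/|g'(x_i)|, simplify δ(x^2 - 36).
\frac{\delta(x - 6) + \delta(x + 6)}{12}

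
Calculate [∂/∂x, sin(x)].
\cos{\left(x \right)}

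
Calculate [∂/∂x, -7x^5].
- 35 x^{4}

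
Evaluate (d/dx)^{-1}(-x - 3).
- \frac{x^{2}}{2} - 3 x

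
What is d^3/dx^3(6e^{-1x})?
- 6 e^{- x}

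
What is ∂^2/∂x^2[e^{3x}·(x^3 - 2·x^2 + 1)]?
\left(9 x^{3} - 18 x + 5\right) e^{3 x}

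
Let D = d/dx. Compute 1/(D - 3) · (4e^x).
- 2 e^{x}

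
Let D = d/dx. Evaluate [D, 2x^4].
8 x^{3}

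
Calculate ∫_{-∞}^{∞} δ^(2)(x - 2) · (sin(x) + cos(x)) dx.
- \sin{\left(2 \right)} - \cos{\left(2 \right)}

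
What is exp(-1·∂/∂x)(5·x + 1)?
5 x - 4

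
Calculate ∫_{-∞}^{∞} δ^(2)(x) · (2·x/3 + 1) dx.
0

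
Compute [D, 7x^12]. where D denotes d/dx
84 x^{11}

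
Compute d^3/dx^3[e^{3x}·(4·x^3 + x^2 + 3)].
\left(108 x^{3} + 351 x^{2} + 270 x + 123\right) e^{3 x}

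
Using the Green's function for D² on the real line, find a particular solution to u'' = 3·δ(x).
\frac{3|x|}{2}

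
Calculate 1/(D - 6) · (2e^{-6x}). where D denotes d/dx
- \frac{e^{- 6 x}}{6}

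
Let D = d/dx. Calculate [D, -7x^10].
- 70 x^{9}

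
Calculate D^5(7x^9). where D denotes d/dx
105840 x^{4}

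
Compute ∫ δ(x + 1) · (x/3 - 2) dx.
- \frac{7}{3}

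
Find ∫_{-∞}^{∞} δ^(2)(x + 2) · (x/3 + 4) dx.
0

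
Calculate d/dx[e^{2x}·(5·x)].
\left(10 x + 5\right) e^{2 x}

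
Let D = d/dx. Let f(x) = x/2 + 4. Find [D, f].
\frac{1}{2}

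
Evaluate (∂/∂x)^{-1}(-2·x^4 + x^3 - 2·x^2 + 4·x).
- \frac{2 x^{5}}{5} + \frac{x^{4}}{4} - \frac{2 x^{3}}{3} + 2 x^{2}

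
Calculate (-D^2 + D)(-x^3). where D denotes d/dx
3 x \left(2 - x\right)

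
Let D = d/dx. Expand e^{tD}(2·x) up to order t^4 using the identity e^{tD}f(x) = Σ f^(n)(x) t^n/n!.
2 t + 2 x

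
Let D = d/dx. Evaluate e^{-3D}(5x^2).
5 x^{2} - 30 x + 45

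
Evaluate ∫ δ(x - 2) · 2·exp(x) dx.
2 e^{2}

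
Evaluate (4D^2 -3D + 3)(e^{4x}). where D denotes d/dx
55 e^{4 x}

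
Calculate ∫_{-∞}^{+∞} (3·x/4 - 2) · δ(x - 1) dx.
- \frac{5}{4}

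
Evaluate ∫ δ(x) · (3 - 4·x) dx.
3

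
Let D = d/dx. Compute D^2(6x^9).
432 x^{7}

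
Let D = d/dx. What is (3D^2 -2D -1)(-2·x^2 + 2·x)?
2 x^{2} + 6 x - 16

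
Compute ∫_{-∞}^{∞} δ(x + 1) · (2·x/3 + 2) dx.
\frac{4}{3}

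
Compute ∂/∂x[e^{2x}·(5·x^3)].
x^{2} \left(10 x + 15\right) e^{2 x}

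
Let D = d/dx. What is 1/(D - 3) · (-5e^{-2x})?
e^{- 2 x}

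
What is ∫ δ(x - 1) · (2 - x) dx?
1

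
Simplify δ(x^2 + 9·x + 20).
\frac{\delta(x + 5) + \delta(x + 4)}{1}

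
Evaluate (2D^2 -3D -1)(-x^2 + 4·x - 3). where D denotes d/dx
x^{2} + 2 x - 13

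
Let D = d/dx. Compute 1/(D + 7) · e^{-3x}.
\frac{e^{- 3 x}}{4}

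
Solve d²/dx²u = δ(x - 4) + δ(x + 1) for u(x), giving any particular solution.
\frac{|x - 4|}{2} + \frac{|x + 1|}{2}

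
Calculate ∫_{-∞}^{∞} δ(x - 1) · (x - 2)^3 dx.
-1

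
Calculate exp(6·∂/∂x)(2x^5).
2 x^{5} + 60 x^{4} + 720 x^{3} + 4320 x^{2} + 12960 x + 15552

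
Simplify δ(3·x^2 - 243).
\frac{\delta(x - 9) + \delta(x + 9)}{54}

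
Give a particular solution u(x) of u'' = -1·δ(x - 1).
-\frac{|x - 1|}{2}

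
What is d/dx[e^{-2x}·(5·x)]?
5 \left(1 - 2 x\right) e^{- 2 x}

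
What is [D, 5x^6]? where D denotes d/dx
30 x^{5}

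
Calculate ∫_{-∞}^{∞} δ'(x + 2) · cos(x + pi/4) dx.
\cos{\left(\frac{\pi}{4} + 2 \right)}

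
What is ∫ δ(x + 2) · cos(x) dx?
\cos{\left(2 \right)}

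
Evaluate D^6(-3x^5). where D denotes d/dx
0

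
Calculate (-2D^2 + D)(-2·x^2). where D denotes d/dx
8 - 4 x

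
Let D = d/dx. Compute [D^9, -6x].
-54D^{8}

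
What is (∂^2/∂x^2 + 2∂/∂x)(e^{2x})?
8 e^{2 x}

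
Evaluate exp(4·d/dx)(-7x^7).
- 7 x^{7} - 196 x^{6} - 2352 x^{5} - 15680 x^{4} - 62720 x^{3} - 150528 x^{2} - 200704 x - 114688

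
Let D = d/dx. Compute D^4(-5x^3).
0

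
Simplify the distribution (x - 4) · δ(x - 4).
0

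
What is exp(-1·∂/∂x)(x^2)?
x^{2} - 2 x + 1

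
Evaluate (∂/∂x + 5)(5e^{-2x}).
15 e^{- 2 x}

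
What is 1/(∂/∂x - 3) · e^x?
- \frac{e^{x}}{2}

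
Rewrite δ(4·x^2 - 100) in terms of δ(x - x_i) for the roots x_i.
\frac{\delta(x - 5) + \delta(x + 5)}{40}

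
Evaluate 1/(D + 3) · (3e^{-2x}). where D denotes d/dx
3 e^{- 2 x}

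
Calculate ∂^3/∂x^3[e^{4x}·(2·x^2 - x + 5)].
\left(128 x^{2} + 128 x + 320\right) e^{4 x}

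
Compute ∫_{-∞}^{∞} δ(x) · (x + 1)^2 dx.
1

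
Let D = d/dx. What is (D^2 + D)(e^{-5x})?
20 e^{- 5 x}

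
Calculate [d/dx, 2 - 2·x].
-2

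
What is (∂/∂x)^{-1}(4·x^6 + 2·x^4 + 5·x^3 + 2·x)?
\frac{4 x^{7}}{7} + \frac{2 x^{5}}{5} + \frac{5 x^{4}}{4} + x^{2}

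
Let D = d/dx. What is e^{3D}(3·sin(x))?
3 \sin{\left(x + 3 \right)}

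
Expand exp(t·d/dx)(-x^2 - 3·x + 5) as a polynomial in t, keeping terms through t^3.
- t^{2} - t \left(2 x + 3\right) - x^{2} - 3 x + 5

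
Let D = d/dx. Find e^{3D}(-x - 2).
- x - 5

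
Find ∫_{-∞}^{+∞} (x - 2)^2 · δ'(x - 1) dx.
2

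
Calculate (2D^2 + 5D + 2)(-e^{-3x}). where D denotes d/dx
- 5 e^{- 3 x}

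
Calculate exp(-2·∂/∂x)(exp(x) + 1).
e^{x - 2} + 1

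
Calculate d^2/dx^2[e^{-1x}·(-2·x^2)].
2 \left(- x^{2} + 4 x - 2\right) e^{- x}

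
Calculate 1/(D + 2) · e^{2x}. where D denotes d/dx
\frac{e^{2 x}}{4}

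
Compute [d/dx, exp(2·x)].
2 e^{2 x}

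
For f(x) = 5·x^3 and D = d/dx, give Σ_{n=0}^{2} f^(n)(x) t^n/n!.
5 x \left(3 t^{2} + 3 t x + x^{2}\right)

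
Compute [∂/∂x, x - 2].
1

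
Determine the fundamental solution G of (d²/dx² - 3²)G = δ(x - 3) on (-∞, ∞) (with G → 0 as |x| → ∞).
-\frac{e^{-3|x - 3|}}{6}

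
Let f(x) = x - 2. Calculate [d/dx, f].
1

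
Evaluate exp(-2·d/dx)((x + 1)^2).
x^{2} - 2 x + 1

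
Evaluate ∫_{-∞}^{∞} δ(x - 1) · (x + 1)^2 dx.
4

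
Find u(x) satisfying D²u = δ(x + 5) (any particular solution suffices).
\frac{|x + 5|}{2}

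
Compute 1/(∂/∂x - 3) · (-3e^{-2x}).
\frac{3 e^{- 2 x}}{5}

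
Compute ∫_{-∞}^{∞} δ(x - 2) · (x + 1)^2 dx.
9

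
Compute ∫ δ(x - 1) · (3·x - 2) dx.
1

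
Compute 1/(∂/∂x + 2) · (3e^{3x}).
\frac{3 e^{3 x}}{5}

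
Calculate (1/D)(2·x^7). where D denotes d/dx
\frac{x^{8}}{4}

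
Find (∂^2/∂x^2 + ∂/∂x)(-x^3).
3 x \left(- x - 2\right)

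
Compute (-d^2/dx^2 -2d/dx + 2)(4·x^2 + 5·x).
8 x^{2} - 6 x - 18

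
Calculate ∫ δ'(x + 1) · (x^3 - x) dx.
-2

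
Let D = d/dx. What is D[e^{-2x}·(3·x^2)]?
6 x \left(1 - x\right) e^{- 2 x}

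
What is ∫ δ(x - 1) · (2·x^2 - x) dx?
1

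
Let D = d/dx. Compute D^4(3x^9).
9072 x^{5}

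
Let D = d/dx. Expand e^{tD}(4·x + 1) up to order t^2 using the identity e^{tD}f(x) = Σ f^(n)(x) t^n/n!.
4 t + 4 x + 1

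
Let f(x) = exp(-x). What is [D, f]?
- e^{- x}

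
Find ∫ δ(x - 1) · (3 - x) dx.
2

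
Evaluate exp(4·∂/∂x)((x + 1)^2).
x^{2} + 10 x + 25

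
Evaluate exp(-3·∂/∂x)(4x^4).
4 x^{4} - 48 x^{3} + 216 x^{2} - 432 x + 324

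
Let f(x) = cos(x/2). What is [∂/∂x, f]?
- \frac{\sin{\left(\frac{x}{2} \right)}}{2}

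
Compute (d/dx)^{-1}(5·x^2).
\frac{5 x^{3}}{3}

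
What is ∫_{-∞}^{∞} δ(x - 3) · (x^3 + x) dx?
30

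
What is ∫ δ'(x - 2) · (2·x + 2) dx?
-2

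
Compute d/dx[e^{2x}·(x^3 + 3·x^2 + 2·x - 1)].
x \left(2 x^{2} + 9 x + 10\right) e^{2 x}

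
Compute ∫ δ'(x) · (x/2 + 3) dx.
- \frac{1}{2}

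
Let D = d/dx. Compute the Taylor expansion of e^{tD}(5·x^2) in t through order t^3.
5 t^{2} + 10 t x + 5 x^{2}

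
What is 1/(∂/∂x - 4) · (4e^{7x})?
\frac{4 e^{7 x}}{3}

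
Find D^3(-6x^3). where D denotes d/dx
-36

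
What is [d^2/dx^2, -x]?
-2\frac{d}{dx}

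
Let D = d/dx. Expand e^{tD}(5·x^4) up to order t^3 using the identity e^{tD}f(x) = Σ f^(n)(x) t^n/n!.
5 x \left(4 t^{3} + 6 t^{2} x + 4 t x^{2} + x^{3}\right)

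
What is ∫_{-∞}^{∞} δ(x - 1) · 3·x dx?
3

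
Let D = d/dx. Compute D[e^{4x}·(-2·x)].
\left(- 8 x - 2\right) e^{4 x}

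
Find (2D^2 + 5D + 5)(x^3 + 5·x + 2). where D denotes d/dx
5 x^{3} + 15 x^{2} + 37 x + 35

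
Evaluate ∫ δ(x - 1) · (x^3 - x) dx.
0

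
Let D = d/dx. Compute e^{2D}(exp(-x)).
e^{- x - 2}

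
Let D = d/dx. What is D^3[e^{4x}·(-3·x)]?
\left(- 192 x - 144\right) e^{4 x}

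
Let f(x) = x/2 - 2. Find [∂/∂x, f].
\frac{1}{2}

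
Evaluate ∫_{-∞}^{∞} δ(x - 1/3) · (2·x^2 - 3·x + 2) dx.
\frac{11}{9}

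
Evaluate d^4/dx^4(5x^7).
4200 x^{3}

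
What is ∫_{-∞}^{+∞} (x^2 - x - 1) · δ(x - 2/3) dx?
- \frac{11}{9}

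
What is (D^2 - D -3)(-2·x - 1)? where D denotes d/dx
6 x + 5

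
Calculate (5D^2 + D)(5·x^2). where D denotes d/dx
10 x + 50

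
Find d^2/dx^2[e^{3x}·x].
\left(9 x + 6\right) e^{3 x}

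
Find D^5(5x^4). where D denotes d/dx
0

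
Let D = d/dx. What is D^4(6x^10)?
30240 x^{6}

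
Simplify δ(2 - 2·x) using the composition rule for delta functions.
\frac{\delta(x - 1)}{2}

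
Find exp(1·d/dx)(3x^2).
3 x^{2} + 6 x + 3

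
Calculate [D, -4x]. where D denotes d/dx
-4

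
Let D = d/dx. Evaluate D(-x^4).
- 4 x^{3}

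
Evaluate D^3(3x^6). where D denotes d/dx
360 x^{3}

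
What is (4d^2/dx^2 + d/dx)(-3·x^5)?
15 x^{3} \left(- x - 16\right)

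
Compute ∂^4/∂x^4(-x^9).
- 3024 x^{5}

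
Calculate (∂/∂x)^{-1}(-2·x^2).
- \frac{2 x^{3}}{3}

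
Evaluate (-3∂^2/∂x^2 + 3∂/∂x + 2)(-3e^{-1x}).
12 e^{- x}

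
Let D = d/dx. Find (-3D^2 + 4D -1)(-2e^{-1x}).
16 e^{- x}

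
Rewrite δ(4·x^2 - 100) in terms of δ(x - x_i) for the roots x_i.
\frac{\delta(x - 5) + \delta(x + 5)}{40}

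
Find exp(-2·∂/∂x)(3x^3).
3 x^{3} - 18 x^{2} + 36 x - 24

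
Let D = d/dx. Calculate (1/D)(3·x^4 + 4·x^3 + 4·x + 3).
\frac{3 x^{5}}{5} + x^{4} + 2 x^{2} + 3 x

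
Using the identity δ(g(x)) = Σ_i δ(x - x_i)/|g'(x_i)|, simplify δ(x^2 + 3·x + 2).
\frac{\delta(x + 2) + \delta(x + 1)}{1}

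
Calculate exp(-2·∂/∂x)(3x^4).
3 x^{4} - 24 x^{3} + 72 x^{2} - 96 x + 48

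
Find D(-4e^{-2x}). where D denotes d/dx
8 e^{- 2 x}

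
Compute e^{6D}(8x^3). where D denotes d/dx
8 x^{3} + 144 x^{2} + 864 x + 1728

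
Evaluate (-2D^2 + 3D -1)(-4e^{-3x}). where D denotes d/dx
112 e^{- 3 x}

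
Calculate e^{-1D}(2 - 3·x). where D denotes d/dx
5 - 3 x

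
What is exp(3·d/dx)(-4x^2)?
- 4 x^{2} - 24 x - 36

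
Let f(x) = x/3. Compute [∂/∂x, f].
\frac{1}{3}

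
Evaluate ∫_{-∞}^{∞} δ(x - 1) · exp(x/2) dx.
e^{\frac{1}{2}}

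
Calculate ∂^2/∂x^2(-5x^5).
- 100 x^{3}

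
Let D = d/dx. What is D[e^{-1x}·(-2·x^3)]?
2 x^{2} \left(x - 3\right) e^{- x}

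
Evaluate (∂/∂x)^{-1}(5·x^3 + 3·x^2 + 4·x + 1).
\frac{5 x^{4}}{4} + x^{3} + 2 x^{2} + x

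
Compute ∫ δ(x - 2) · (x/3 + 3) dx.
\frac{11}{3}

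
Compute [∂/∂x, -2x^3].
- 6 x^{2}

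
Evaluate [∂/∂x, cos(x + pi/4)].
- \sin{\left(x + \frac{\pi}{4} \right)}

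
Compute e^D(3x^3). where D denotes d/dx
3 x^{3} + 9 x^{2} + 9 x + 3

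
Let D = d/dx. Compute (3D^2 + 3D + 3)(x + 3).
3 x + 12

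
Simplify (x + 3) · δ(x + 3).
0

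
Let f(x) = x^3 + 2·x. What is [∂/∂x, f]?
3 x^{2} + 2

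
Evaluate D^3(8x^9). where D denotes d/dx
4032 x^{6}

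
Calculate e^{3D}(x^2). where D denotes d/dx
x^{2} + 6 x + 9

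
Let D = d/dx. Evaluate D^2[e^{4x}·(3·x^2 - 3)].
\left(48 x^{2} + 48 x - 42\right) e^{4 x}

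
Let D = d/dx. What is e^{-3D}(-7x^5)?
- 7 x^{5} + 105 x^{4} - 630 x^{3} + 1890 x^{2} - 2835 x + 1701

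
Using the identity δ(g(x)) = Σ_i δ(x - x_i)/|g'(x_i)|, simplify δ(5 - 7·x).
\frac{\delta(x - 5/7)}{7}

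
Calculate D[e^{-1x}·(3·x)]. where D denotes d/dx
3 \left(1 - x\right) e^{- x}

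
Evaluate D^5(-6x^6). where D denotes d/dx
- 4320 x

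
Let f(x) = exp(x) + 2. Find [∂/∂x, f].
e^{x}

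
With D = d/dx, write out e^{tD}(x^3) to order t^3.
t^{3} + 3 t^{2} x + 3 t x^{2} + x^{3}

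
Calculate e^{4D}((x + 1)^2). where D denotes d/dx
x^{2} + 10 x + 25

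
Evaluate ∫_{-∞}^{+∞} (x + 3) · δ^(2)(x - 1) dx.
0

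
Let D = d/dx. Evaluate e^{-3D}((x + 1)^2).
x^{2} - 4 x + 4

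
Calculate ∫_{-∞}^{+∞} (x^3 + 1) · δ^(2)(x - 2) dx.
12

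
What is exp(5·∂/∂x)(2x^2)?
2 x^{2} + 20 x + 50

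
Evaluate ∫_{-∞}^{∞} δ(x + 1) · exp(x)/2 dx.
\frac{1}{2 e}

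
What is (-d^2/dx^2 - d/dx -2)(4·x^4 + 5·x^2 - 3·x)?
- 8 x^{4} - 16 x^{3} - 58 x^{2} - 4 x - 7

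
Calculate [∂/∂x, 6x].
6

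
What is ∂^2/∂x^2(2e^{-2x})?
8 e^{- 2 x}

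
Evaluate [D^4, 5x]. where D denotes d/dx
20D^{3}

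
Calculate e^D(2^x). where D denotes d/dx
2^{x + 1}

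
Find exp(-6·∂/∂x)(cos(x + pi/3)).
\cos{\left(x - 6 + \frac{\pi}{3} \right)}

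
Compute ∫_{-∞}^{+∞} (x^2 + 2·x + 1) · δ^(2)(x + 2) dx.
2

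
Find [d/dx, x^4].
4 x^{3}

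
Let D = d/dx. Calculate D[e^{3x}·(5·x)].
\left(15 x + 5\right) e^{3 x}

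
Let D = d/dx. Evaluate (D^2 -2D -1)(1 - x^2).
x^{2} + 4 x - 3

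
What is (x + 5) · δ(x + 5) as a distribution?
0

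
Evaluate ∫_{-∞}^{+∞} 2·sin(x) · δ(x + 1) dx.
- 2 \sin{\left(1 \right)}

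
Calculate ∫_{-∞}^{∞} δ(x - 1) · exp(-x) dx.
e^{-1}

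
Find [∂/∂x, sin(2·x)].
2 \cos{\left(2 x \right)}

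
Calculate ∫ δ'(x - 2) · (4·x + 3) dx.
-4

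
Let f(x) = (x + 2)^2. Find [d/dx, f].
2 x + 4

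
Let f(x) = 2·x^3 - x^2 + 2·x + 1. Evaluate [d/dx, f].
6 x^{2} - 2 x + 2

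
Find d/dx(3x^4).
12 x^{3}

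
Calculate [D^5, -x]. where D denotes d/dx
-5D^{4}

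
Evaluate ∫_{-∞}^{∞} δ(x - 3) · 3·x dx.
9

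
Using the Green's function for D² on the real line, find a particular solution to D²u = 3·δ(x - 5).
\frac{3|x - 5|}{2}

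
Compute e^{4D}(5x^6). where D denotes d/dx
5 x^{6} + 120 x^{5} + 1200 x^{4} + 6400 x^{3} + 19200 x^{2} + 30720 x + 20480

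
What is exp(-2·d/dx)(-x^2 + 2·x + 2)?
- x^{2} + 6 x - 6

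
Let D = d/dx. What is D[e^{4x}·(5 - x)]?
\left(19 - 4 x\right) e^{4 x}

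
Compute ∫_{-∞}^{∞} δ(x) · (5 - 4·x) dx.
5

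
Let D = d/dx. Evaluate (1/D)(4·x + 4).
2 x^{2} + 4 x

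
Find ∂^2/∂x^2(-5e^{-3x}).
- 45 e^{- 3 x}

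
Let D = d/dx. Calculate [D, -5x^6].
- 30 x^{5}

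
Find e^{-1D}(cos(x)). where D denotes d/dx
\cos{\left(x - 1 \right)}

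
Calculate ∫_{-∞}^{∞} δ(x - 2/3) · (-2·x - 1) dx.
- \frac{7}{3}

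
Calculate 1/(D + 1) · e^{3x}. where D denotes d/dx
\frac{e^{3 x}}{4}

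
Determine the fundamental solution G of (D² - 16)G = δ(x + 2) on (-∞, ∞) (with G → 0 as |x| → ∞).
-\frac{e^{-4|x + 2|}}{8}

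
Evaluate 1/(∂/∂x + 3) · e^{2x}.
\frac{e^{2 x}}{5}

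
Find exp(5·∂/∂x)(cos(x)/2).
\frac{\cos{\left(x + 5 \right)}}{2}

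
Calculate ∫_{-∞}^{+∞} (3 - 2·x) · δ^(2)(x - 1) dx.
0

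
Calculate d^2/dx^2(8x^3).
48 x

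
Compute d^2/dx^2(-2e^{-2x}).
- 8 e^{- 2 x}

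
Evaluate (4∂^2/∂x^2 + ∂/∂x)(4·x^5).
20 x^{3} \left(x + 16\right)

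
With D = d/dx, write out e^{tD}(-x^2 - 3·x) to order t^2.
- t^{2} - t \left(2 x + 3\right) - x^{2} - 3 x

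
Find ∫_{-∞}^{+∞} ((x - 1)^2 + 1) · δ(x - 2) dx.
2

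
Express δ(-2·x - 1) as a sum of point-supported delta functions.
\frac{\delta(x + 1/2)}{2}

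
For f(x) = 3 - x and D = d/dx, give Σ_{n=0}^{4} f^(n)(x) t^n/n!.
- t - x + 3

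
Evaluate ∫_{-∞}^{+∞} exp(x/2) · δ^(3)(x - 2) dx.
- \frac{e}{8}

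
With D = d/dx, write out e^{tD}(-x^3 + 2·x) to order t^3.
- t^{3} - 3 t^{2} x - t \left(3 x^{2} - 2\right) - x^{3} + 2 x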